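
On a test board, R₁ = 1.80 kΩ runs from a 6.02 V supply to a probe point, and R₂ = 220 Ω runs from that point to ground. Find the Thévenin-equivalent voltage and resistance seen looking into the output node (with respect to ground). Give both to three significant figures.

V_th = 0.656 V, R_th = 196 Ω

V_th is the open-circuit tap voltage: 6.02 × 220/(1800 + 220) = 0.656 V.
With the supply zeroed, R₁ and R₂ appear in parallel from the tap: R_th = R₁‖R₂ = (1800 × 220)/2020 = 196 Ω.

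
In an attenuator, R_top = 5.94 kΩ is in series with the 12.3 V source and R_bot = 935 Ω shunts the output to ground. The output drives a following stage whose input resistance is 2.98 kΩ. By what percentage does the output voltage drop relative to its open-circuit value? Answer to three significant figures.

21.3 %

The divider's output (Thévenin) resistance is R_top‖R_bot = 807.8 Ω.
Fractional drop under load = R_th/(R_th + R_L) = 807.8 / (807.8 + 2980) = 0.2133.
So the output falls by 21.3 %.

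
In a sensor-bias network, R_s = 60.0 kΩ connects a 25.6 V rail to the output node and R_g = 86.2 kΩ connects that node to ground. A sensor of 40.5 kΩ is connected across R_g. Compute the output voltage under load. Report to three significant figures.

The load sits in parallel with R_g: R_g‖R_L = (86.2 × 40.5) / (86.2 + 40.5) = 27.55 kΩ.
V_out = 25.6 × 27.55 / (60.0 + 27.55) = 25.6 × 27.55/87.55 = 8.06 V.

V_out ≈ 8.06 V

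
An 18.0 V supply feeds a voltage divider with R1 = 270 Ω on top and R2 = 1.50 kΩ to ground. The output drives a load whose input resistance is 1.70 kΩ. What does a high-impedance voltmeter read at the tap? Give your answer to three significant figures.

V_out ≈ 13.4 V

The load sits in parallel with R2: R2‖R_L = (1500 × 1700) / (1500 + 1700) = 796.9 Ω.
V_out = 18.0 × 796.9 / (270 + 796.9) = 18.0 × 796.9/1067 = 13.4 V.
(Unloaded it would have been 15.3 V.)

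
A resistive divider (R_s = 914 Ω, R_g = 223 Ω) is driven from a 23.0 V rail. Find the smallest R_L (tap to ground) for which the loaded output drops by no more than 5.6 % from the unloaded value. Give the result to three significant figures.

Output resistance R_th = R_s‖R_g = (914 × 223)/1137 = 179.3 Ω.
The fractional drop is R_th/(R_th + R_L); requiring this ≤ 0.0560 gives R_L ≥ R_th(1/0.0560 − 1) = 179.3 × 16.86 = 3.02 kΩ.

R_L(min) ≈ 3.02 kΩ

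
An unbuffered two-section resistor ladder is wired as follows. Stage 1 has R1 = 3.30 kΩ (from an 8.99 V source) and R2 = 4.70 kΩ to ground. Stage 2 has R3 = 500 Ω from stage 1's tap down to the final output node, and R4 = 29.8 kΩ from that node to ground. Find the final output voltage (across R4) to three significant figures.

Stage 2 presents R3+R4 = 30300 Ω as a load on stage 1's tap.
Stage 1's lower leg becomes R2‖(R3+R4) = 4069 Ω, so V_mid = 8.99 × 4069/7369 = 4.964 V.
Stage 2 is itself unloaded: V_out = V_mid × R4/(R3+R4) = 4.964 × 29800/30300 = 4.88 V.

V_out ≈ 4.88 V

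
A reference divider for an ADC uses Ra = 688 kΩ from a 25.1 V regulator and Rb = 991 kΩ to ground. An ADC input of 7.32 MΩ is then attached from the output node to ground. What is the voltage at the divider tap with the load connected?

The load sits in parallel with Rb: Rb‖R_L = (991 × 7320) / (991 + 7320) = 872.8 kΩ.
V_out = 25.1 × 872.8 / (688 + 872.8) = 25.1 × 872.8/1561 = 14.0 V.

V_out ≈ 14.0 V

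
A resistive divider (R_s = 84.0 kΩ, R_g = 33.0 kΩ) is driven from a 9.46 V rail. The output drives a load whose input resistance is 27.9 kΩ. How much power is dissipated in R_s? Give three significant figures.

Total resistance from the source is R_s + (R_g‖R_L) = 99.12 kΩ, so I = 9.46/99.12 kΩ = 0.09544 mA.
P = I²·R_s = (0.09544 mA)² × 84.0 kΩ = 0.765 mW.

P ≈ 0.765 mW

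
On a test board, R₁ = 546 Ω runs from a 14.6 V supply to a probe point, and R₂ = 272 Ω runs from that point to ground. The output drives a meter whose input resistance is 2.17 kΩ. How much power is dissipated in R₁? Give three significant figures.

P ≈ 188 mW

Total resistance from the source is R₁ + (R₂‖R_L) = 787.7 Ω, so I = 14.6/787.7 Ω = 18.53 mA.
P = I²·R₁ = (18.53 mA)² × 546 Ω = 188 mW.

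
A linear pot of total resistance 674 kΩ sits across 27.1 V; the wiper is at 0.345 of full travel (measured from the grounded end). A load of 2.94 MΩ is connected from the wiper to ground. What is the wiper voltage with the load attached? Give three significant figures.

V ≈ 8.89 V

The wiper splits the pot into (1−α)R = 441.5 kΩ above and αR = 232.5 kΩ below.
Lower section ‖ load = 215.5 kΩ.
V_wiper = 27.1 × 215.5/(441.5 + 215.5) = 8.89 V.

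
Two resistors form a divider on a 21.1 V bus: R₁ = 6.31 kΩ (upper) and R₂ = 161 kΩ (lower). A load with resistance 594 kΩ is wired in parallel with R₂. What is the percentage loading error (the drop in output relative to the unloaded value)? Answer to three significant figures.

The divider's output (Thévenin) resistance is R₁‖R₂ = 6.072 kΩ.
Fractional drop under load = R_th/(R_th + R_L) = 6.072 / (6.072 + 594) = 0.01012.
So the output falls by 1.01 %.

1.01 %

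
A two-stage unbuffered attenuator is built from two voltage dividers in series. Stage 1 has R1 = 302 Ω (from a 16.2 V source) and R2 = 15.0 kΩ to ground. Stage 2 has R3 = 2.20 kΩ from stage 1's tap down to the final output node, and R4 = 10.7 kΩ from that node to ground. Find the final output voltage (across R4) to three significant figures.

V_out ≈ 12.9 V

Stage 2 presents R3+R4 = 12900 Ω as a load on stage 1's tap.
Stage 1's lower leg becomes R2‖(R3+R4) = 6935 Ω, so V_mid = 16.2 × 6935/7237 = 15.52 V.
Stage 2 is itself unloaded: V_out = V_mid × R4/(R3+R4) = 15.52 × 10700/12900 = 12.9 V.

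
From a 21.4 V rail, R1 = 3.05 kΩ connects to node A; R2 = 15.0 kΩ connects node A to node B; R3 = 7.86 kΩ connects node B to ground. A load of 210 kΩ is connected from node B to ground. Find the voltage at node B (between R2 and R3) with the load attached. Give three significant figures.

At node B, R3 is in parallel with the load: R3‖R_L = 7.576 kΩ.
Below node A the resistance is R2 + (R3‖R_L) = 22.58 kΩ, so V_A = 21.4 × 22.58/25.63 = 18.85 V.
Then V_B = V_A × (R3‖R_L)/(R2 + R3‖R_L) = 18.85 × 7.576/22.58 = 6.33 V.

V ≈ 6.33 V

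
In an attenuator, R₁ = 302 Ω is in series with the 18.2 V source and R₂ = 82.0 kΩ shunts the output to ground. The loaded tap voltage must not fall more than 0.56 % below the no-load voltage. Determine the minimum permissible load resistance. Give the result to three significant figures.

R_L(min) ≈ 53.4 kΩ

Output resistance R_th = R₁‖R₂ = (302 × 82000)/82300 = 300.9 Ω.
The fractional drop is R_th/(R_th + R_L); requiring this ≤ 0.00560 gives R_L ≥ R_th(1/0.00560 − 1) = 300.9 × 177.6 = 53.4 kΩ.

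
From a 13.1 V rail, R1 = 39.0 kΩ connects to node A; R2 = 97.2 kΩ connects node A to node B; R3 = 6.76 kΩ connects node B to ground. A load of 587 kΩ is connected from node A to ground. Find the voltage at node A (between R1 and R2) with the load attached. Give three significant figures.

V ≈ 9.09 V

Below node A the series string R2+R3 = 104.0 kΩ sits in parallel with the 587 kΩ load: 88.32 kΩ.
V_A = 13.1 × 88.32/(39.0 + 88.32) = 9.09 V.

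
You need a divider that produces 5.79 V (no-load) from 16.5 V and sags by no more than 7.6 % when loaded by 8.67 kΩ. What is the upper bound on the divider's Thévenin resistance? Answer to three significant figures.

R_th ≤ 713 Ω

Loading drop = R_th/(R_th + R_L) ≤ 0.0760, so R_th ≤ R_L · ε/(1−ε) = 8.67 kΩ × 0.0760/0.9240 = 713 Ω.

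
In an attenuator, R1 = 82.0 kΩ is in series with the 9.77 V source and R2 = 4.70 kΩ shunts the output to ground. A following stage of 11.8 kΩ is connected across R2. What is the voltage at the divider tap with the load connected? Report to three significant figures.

The load sits in parallel with R2: R2‖R_L = (4.70 × 11.8) / (4.70 + 11.8) = 3.361 kΩ.
V_out = 9.77 × 3.361 / (82.0 + 3.361) = 9.77 × 3.361/85.36 = 0.385 V.
(Unloaded it would have been 0.530 V.)

V_out ≈ 0.385 V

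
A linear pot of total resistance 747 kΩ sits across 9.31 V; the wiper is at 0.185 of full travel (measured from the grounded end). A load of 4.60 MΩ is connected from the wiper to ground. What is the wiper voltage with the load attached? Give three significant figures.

The wiper splits the pot into (1−α)R = 608.8 kΩ above and αR = 138.2 kΩ below.
Lower section ‖ load = 134.2 kΩ.
V_wiper = 9.31 × 134.2/(608.8 + 134.2) = 1.68 V.

V ≈ 1.68 V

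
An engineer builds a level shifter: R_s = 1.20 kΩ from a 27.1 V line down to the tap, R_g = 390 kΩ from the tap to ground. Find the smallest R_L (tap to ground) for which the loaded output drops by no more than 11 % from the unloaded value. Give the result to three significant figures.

R_L(min) ≈ 9.68 kΩ

Output resistance R_th = R_s‖R_g = (1.20 × 390)/391.2 = 1.196 kΩ.
The fractional drop is R_th/(R_th + R_L); requiring this ≤ 0.110 gives R_L ≥ R_th(1/0.110 − 1) = 1.196 × 8.091 = 9.68 kΩ.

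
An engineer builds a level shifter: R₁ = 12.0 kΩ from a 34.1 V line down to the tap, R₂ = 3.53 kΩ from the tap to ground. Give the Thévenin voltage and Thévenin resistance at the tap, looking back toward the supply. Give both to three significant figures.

V_th = 7.75 V, R_th = 2.73 kΩ

V_th is the open-circuit tap voltage: 34.1 × 3.53/(12.0 + 3.53) = 7.75 V.
With the supply zeroed, R₁ and R₂ appear in parallel from the tap: R_th = R₁‖R₂ = (12.0 × 3.53)/15.53 = 2.73 kΩ.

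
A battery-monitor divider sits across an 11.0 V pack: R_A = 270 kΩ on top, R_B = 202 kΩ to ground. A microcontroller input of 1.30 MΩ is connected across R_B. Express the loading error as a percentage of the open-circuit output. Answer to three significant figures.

The divider's output (Thévenin) resistance is R_A‖R_B = 115.6 kΩ.
Fractional drop under load = R_th/(R_th + R_L) = 115.6 / (115.6 + 1300) = 0.08163.
So the output falls by 8.16 %.

8.16 %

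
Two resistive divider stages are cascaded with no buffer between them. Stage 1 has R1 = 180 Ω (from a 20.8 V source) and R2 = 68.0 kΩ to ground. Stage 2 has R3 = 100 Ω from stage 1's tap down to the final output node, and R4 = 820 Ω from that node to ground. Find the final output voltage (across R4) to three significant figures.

Stage 2 presents R3+R4 = 920.0 Ω as a load on stage 1's tap.
Stage 1's lower leg becomes R2‖(R3+R4) = 907.7 Ω, so V_mid = 20.8 × 907.7/1088 = 17.36 V.
Stage 2 is itself unloaded: V_out = V_mid × R4/(R3+R4) = 17.36 × 820/920.0 = 15.5 V.

V_out ≈ 15.5 V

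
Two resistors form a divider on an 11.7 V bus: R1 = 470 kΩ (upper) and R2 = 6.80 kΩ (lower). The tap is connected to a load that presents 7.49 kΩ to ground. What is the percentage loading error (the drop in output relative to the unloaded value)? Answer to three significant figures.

The divider's output (Thévenin) resistance is R1‖R2 = 6.703 kΩ.
Fractional drop under load = R_th/(R_th + R_L) = 6.703 / (6.703 + 7.49) = 0.4723.
So the output falls by 47.2 %.

47.2 %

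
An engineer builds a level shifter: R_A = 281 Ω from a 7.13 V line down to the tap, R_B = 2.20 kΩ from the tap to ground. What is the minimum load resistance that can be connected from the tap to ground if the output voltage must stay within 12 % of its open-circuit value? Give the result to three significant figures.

R_L(min) ≈ 1.83 kΩ

Output resistance R_th = R_A‖R_B = (281 × 2200)/2481 = 249.2 Ω.
The fractional drop is R_th/(R_th + R_L); requiring this ≤ 0.120 gives R_L ≥ R_th(1/0.120 − 1) = 249.2 × 7.333 = 1.83 kΩ.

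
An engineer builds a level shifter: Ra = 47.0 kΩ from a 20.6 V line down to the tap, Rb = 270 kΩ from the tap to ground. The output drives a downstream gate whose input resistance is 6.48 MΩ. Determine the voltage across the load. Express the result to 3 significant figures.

V_out ≈ 17.4 V

The load sits in parallel with Rb: Rb‖R_L = (270 × 6480) / (270 + 6480) = 259.2 kΩ.
V_out = 20.6 × 259.2 / (47.0 + 259.2) = 20.6 × 259.2/306.2 = 17.4 V.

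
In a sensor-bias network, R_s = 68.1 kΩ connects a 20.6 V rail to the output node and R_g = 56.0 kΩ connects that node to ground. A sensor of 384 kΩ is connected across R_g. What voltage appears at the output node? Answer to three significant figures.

The load sits in parallel with R_g: R_g‖R_L = (56.0 × 384) / (56.0 + 384) = 48.87 kΩ.
V_out = 20.6 × 48.87 / (68.1 + 48.87) = 20.6 × 48.87/117.0 = 8.61 V.

V_out ≈ 8.61 V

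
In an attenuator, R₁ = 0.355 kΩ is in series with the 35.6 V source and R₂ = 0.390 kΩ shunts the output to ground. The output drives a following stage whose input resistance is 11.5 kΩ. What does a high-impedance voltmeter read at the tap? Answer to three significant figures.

V_out ≈ 18.3 V

The load sits in parallel with R₂: R₂‖R_L = (390 × 11500) / (390 + 11500) = 377.2 Ω.
V_out = 35.6 × 377.2 / (355 + 377.2) = 35.6 × 377.2/732.2 = 18.3 V.
(Unloaded it would have been 18.6 V.)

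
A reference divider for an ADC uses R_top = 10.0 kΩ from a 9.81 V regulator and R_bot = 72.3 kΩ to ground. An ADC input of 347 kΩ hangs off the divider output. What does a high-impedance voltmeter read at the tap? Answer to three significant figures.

V_out ≈ 8.41 V

The load sits in parallel with R_bot: R_bot‖R_L = (72.3 × 347) / (72.3 + 347) = 59.83 kΩ.
V_out = 9.81 × 59.83 / (10.0 + 59.83) = 9.81 × 59.83/69.83 = 8.41 V.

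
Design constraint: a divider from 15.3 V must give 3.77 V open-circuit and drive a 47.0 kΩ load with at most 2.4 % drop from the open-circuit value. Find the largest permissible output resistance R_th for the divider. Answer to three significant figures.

R_th ≤ 1.16 kΩ

Loading drop = R_th/(R_th + R_L) ≤ 0.0240, so R_th ≤ R_L · ε/(1−ε) = 47.0 kΩ × 0.0240/0.9760 = 1.16 kΩ.
(Any R1, R2 with R2/(R1+R2) = 0.246 and R1‖R2 ≤ 1.16 kΩ will meet the spec.)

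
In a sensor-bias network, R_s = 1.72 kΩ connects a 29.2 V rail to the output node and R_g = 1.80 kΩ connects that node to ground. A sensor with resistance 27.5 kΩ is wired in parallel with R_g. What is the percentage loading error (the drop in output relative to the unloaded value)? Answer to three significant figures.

3.10 %

The divider's output (Thévenin) resistance is R_s‖R_g = 0.8795 kΩ.
Fractional drop under load = R_th/(R_th + R_L) = 0.8795 / (0.8795 + 27.5) = 0.03099.
So the output falls by 3.10 %.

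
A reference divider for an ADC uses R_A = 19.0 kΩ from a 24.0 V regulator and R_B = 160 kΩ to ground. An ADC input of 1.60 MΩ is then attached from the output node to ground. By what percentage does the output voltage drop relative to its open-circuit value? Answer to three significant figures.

1.05 %

The divider's output (Thévenin) resistance is R_A‖R_B = 16.98 kΩ.
Fractional drop under load = R_th/(R_th + R_L) = 16.98 / (16.98 + 1600) = 0.01050.
So the output falls by 1.05 %.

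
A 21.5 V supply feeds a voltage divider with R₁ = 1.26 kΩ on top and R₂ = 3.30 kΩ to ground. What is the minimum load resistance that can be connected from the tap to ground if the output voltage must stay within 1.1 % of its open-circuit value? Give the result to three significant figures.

Output resistance R_th = R₁‖R₂ = (1260 × 3300)/4560 = 911.8 Ω.
The fractional drop is R_th/(R_th + R_L); requiring this ≤ 0.0110 gives R_L ≥ R_th(1/0.0110 − 1) = 911.8 × 89.91 = 82.0 kΩ.

R_L(min) ≈ 82.0 kΩ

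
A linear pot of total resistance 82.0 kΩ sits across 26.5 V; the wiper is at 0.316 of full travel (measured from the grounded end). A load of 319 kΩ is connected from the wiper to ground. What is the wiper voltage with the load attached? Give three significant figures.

V ≈ 7.93 V

The wiper splits the pot into (1−α)R = 56.09 kΩ above and αR = 25.91 kΩ below.
Lower section ‖ load = 23.97 kΩ.
V_wiper = 26.5 × 23.97/(56.09 + 23.97) = 7.93 V.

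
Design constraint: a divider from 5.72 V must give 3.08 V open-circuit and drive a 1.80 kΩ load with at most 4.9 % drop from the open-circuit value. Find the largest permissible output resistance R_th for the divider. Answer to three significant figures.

R_th ≤ 92.7 Ω

Loading drop = R_th/(R_th + R_L) ≤ 0.0490, so R_th ≤ R_L · ε/(1−ε) = 1.80 kΩ × 0.0490/0.9510 = 92.7 Ω.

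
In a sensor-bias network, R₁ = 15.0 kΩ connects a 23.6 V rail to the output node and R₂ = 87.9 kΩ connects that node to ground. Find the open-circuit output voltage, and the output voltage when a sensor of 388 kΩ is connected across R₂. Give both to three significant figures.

Open-circuit: V = 23.6 × 87.9/(15.0 + 87.9) = 20.2 V.
With the load, R₂ becomes R₂‖R_L = 71.66 kΩ, so V = 23.6 × 71.66/86.66 = 19.5 V.

Unloaded: 20.2 V; loaded: 19.5 V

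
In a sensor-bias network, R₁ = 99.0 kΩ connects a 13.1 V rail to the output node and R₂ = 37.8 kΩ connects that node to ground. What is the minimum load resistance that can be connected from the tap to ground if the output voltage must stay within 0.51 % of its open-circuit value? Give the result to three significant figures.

Output resistance R_th = R₁‖R₂ = (99.0 × 37.8)/136.8 = 27.36 kΩ.
The fractional drop is R_th/(R_th + R_L); requiring this ≤ 0.00510 gives R_L ≥ R_th(1/0.00510 − 1) = 27.36 × 195.1 = 5.34 MΩ.

R_L(min) ≈ 5.34 MΩ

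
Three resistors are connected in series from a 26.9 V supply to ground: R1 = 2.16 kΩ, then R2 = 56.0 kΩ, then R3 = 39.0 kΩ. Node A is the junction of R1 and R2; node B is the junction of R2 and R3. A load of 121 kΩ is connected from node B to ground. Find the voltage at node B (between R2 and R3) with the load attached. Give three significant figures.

At node B, R3 is in parallel with the load: R3‖R_L = 29.49 kΩ.
Below node A the resistance is R2 + (R3‖R_L) = 85.49 kΩ, so V_A = 26.9 × 85.49/87.65 = 26.24 V.
Then V_B = V_A × (R3‖R_L)/(R2 + R3‖R_L) = 26.24 × 29.49/85.49 = 9.05 V.

V ≈ 9.05 V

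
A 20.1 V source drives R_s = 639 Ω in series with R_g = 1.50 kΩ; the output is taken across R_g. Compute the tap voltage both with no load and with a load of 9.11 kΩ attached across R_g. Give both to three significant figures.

Open-circuit: V = 20.1 × 1500/(639 + 1500) = 14.1 V.
With the load, R_g becomes R_g‖R_L = 1288 Ω, so V = 20.1 × 1288/1927 = 13.4 V.

Unloaded: 14.1 V; loaded: 13.4 V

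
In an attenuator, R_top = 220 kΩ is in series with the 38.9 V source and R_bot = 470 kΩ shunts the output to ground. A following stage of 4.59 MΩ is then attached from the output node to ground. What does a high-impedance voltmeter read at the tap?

The load sits in parallel with R_bot: R_bot‖R_L = (470 × 4590) / (470 + 4590) = 426.3 kΩ.
V_out = 38.9 × 426.3 / (220 + 426.3) = 38.9 × 426.3/646.3 = 25.7 V.
(Unloaded it would have been 26.5 V.)

V_out ≈ 25.7 V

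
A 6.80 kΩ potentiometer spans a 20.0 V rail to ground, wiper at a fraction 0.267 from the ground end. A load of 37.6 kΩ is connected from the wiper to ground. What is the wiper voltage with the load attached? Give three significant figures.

V ≈ 5.16 V

The wiper splits the pot into (1−α)R = 4.984 kΩ above and αR = 1.816 kΩ below.
Lower section ‖ load = 1.732 kΩ.
V_wiper = 20.0 × 1.732/(4.984 + 1.732) = 5.16 V.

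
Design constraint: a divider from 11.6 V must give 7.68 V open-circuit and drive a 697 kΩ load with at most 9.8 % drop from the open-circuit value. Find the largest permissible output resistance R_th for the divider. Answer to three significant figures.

R_th ≤ 75.7 kΩ

Loading drop = R_th/(R_th + R_L) ≤ 0.0980, so R_th ≤ R_L · ε/(1−ε) = 697 kΩ × 0.0980/0.9020 = 75.7 kΩ.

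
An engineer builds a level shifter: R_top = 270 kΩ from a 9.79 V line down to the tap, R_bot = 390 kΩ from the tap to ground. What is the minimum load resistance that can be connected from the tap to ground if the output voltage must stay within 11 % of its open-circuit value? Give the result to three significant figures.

R_L(min) ≈ 1.29 MΩ

Output resistance R_th = R_top‖R_bot = (270 × 390)/660.0 = 159.5 kΩ.
The fractional drop is R_th/(R_th + R_L); requiring this ≤ 0.110 gives R_L ≥ R_th(1/0.110 − 1) = 159.5 × 8.091 = 1.29 MΩ.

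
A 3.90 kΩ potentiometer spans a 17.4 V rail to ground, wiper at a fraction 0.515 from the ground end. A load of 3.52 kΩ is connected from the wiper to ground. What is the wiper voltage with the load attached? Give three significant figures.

V ≈ 7.02 V

The wiper splits the pot into (1−α)R = 1.891 kΩ above and αR = 2.009 kΩ below.
Lower section ‖ load = 1.279 kΩ.
V_wiper = 17.4 × 1.279/(1.891 + 1.279) = 7.02 V.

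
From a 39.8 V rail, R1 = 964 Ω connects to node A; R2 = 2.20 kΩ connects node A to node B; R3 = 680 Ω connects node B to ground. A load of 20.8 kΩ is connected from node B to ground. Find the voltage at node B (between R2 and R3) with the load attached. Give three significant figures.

V ≈ 6.86 V

At node B, R3 is in parallel with the load: R3‖R_L = 658.5 Ω.
Below node A the resistance is R2 + (R3‖R_L) = 2858 Ω, so V_A = 39.8 × 2858/3822 = 29.76 V.
Then V_B = V_A × (R3‖R_L)/(R2 + R3‖R_L) = 29.76 × 658.5/2858 = 6.86 V.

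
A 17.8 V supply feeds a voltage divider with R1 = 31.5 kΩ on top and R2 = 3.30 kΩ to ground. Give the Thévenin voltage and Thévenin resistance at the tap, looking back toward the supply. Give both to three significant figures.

V_th = 1.69 V, R_th = 2.99 kΩ

V_th is the open-circuit tap voltage: 17.8 × 3.30/(31.5 + 3.30) = 1.69 V.
With the supply zeroed, R1 and R2 appear in parallel from the tap: R_th = R1‖R2 = (31.5 × 3.30)/34.80 = 2.99 kΩ.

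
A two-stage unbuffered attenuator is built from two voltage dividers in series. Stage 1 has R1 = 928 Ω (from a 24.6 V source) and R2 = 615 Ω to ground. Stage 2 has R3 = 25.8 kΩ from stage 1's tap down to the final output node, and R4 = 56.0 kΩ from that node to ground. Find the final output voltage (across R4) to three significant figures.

Stage 2 presents R3+R4 = 81800 Ω as a load on stage 1's tap.
Stage 1's lower leg becomes R2‖(R3+R4) = 610.4 Ω, so V_mid = 24.6 × 610.4/1538 = 9.761 V.
Stage 2 is itself unloaded: V_out = V_mid × R4/(R3+R4) = 9.761 × 56000/81800 = 6.68 V.

V_out ≈ 6.68 V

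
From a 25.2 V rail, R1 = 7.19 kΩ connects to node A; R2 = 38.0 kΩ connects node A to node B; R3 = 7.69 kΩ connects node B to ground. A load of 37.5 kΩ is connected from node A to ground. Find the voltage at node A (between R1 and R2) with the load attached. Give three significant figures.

Below node A the series string R2+R3 = 45.69 kΩ sits in parallel with the 37.5 kΩ load: 20.60 kΩ.
V_A = 25.2 × 20.60/(7.19 + 20.60) = 18.7 V.

V ≈ 18.7 V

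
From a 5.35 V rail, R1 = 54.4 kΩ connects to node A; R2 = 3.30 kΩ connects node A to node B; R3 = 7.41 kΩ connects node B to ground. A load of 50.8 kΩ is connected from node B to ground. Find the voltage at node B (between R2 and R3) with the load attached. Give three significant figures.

V ≈ 0.539 V

At node B, R3 is in parallel with the load: R3‖R_L = 6.467 kΩ.
Below node A the resistance is R2 + (R3‖R_L) = 9.767 kΩ, so V_A = 5.35 × 9.767/64.17 = 0.8143 V.
Then V_B = V_A × (R3‖R_L)/(R2 + R3‖R_L) = 0.8143 × 6.467/9.767 = 0.539 V.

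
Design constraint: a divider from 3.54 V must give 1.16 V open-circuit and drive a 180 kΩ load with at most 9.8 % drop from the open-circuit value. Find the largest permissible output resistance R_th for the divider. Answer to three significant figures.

R_th ≤ 19.6 kΩ

Loading drop = R_th/(R_th + R_L) ≤ 0.0980, so R_th ≤ R_L · ε/(1−ε) = 180 kΩ × 0.0980/0.9020 = 19.6 kΩ.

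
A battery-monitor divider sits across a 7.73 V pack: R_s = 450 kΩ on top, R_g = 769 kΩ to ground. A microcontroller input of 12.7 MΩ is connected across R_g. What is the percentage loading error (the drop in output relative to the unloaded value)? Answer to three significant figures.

2.19 %

The divider's output (Thévenin) resistance is R_s‖R_g = 283.9 kΩ.
Fractional drop under load = R_th/(R_th + R_L) = 283.9 / (283.9 + 12700) = 0.02186.
So the output falls by 2.19 %.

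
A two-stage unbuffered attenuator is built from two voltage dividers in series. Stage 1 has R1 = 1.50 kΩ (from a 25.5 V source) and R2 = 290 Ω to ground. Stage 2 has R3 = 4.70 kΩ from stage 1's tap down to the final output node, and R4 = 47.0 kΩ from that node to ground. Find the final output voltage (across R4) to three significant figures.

V_out ≈ 3.74 V

Stage 2 presents R3+R4 = 51700 Ω as a load on stage 1's tap.
Stage 1's lower leg becomes R2‖(R3+R4) = 288.4 Ω, so V_mid = 25.5 × 288.4/1788 = 4.112 V.
Stage 2 is itself unloaded: V_out = V_mid × R4/(R3+R4) = 4.112 × 47000/51700 = 3.74 V.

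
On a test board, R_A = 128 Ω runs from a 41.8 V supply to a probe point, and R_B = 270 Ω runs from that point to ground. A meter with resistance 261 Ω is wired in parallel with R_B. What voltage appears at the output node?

V_out ≈ 21.3 V

The load sits in parallel with R_B: R_B‖R_L = (270 × 261) / (270 + 261) = 132.7 Ω.
V_out = 41.8 × 132.7 / (128 + 132.7) = 41.8 × 132.7/260.7 = 21.3 V.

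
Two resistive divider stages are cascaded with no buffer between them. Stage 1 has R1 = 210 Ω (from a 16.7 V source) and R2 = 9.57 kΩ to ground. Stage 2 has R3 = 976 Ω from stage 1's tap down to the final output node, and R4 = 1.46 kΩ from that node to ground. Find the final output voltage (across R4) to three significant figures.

Stage 2 presents R3+R4 = 2436 Ω as a load on stage 1's tap.
Stage 1's lower leg becomes R2‖(R3+R4) = 1942 Ω, so V_mid = 16.7 × 1942/2152 = 15.07 V.
Stage 2 is itself unloaded: V_out = V_mid × R4/(R3+R4) = 15.07 × 1460/2436 = 9.03 V.

V_out ≈ 9.03 V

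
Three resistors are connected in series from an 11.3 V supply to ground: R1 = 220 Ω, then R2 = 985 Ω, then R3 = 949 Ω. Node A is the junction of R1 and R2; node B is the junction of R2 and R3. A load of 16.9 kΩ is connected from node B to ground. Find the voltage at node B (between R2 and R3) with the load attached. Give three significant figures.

At node B, R3 is in parallel with the load: R3‖R_L = 898.5 Ω.
Below node A the resistance is R2 + (R3‖R_L) = 1884 Ω, so V_A = 11.3 × 1884/2104 = 10.12 V.
Then V_B = V_A × (R3‖R_L)/(R2 + R3‖R_L) = 10.12 × 898.5/1884 = 4.83 V.

V ≈ 4.83 V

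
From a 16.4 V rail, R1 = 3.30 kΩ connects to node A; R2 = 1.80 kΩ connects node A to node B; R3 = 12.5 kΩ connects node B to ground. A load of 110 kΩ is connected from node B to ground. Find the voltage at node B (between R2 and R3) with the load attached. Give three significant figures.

V ≈ 11.3 V

At node B, R3 is in parallel with the load: R3‖R_L = 11.22 kΩ.
Below node A the resistance is R2 + (R3‖R_L) = 13.02 kΩ, so V_A = 16.4 × 13.02/16.32 = 13.08 V.
Then V_B = V_A × (R3‖R_L)/(R2 + R3‖R_L) = 13.08 × 11.22/13.02 = 11.3 V.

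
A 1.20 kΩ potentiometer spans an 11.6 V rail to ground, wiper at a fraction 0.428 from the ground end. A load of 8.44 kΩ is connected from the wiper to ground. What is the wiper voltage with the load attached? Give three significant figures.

The wiper splits the pot into (1−α)R = 686.4 Ω above and αR = 513.6 Ω below.
Lower section ‖ load = 484.1 Ω.
V_wiper = 11.6 × 484.1/(686.4 + 484.1) = 4.80 V.

V ≈ 4.80 V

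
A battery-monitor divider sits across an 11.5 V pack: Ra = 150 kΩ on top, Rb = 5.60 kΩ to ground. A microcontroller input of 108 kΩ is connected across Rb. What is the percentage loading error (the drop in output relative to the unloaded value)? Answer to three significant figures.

4.76 %

The divider's output (Thévenin) resistance is Ra‖Rb = 5.398 kΩ.
Fractional drop under load = R_th/(R_th + R_L) = 5.398 / (5.398 + 108) = 0.04761.
So the output falls by 4.76 %.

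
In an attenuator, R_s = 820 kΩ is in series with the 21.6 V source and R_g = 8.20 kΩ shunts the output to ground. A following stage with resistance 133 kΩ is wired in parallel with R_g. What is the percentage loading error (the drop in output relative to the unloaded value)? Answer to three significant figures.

The divider's output (Thévenin) resistance is R_s‖R_g = 8.119 kΩ.
Fractional drop under load = R_th/(R_th + R_L) = 8.119 / (8.119 + 133) = 0.05753.
So the output falls by 5.75 %.

5.75 %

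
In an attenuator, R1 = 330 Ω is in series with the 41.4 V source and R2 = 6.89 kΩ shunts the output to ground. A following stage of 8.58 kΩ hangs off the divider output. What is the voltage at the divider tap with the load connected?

The load sits in parallel with R2: R2‖R_L = (6890 × 8580) / (6890 + 8580) = 3821 Ω.
V_out = 41.4 × 3821 / (330 + 3821) = 41.4 × 3821/4151 = 38.1 V.
(Unloaded it would have been 39.5 V.)

V_out ≈ 38.1 V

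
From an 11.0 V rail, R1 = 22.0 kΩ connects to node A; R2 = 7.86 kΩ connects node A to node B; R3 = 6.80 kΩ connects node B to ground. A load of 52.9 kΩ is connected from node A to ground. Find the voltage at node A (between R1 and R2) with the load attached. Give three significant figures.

V ≈ 3.77 V

Below node A the series string R2+R3 = 14.66 kΩ sits in parallel with the 52.9 kΩ load: 11.48 kΩ.
V_A = 11.0 × 11.48/(22.0 + 11.48) = 3.77 V.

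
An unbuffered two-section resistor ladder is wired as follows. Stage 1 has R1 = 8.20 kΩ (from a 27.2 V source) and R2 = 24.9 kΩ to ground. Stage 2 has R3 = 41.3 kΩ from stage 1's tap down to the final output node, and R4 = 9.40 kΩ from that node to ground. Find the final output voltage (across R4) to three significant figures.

V_out ≈ 3.38 V

Stage 2 presents R3+R4 = 50.70 kΩ as a load on stage 1's tap.
Stage 1's lower leg becomes R2‖(R3+R4) = 16.70 kΩ, so V_mid = 27.2 × 16.70/24.90 = 18.24 V.
Stage 2 is itself unloaded: V_out = V_mid × R4/(R3+R4) = 18.24 × 9.40/50.70 = 3.38 V.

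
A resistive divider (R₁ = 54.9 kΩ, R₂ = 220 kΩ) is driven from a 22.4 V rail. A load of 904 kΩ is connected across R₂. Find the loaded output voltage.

V_out ≈ 17.1 V

The load sits in parallel with R₂: R₂‖R_L = (220 × 904) / (220 + 904) = 176.9 kΩ.
V_out = 22.4 × 176.9 / (54.9 + 176.9) = 22.4 × 176.9/231.8 = 17.1 V.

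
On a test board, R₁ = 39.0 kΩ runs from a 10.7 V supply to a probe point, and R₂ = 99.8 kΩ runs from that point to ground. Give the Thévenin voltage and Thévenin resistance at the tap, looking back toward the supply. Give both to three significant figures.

V_th = 7.69 V, R_th = 28.0 kΩ

V_th is the open-circuit tap voltage: 10.7 × 99.8/(39.0 + 99.8) = 7.69 V.
With the supply zeroed, R₁ and R₂ appear in parallel from the tap: R_th = R₁‖R₂ = (39.0 × 99.8)/138.8 = 28.0 kΩ.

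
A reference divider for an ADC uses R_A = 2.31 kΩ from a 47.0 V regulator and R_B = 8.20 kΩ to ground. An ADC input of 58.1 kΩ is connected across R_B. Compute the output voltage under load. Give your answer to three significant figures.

The load sits in parallel with R_B: R_B‖R_L = (8.20 × 58.1) / (8.20 + 58.1) = 7.186 kΩ.
V_out = 47.0 × 7.186 / (2.31 + 7.186) = 47.0 × 7.186/9.496 = 35.6 V.
(Unloaded it would have been 36.7 V.)

V_out ≈ 35.6 V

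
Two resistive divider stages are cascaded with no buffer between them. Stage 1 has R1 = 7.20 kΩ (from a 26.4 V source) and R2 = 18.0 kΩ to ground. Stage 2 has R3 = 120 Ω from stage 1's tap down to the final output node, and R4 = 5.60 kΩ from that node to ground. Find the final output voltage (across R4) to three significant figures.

V_out ≈ 9.72 V

Stage 2 presents R3+R4 = 5720 Ω as a load on stage 1's tap.
Stage 1's lower leg becomes R2‖(R3+R4) = 4341 Ω, so V_mid = 26.4 × 4341/11540 = 9.930 V.
Stage 2 is itself unloaded: V_out = V_mid × R4/(R3+R4) = 9.930 × 5600/5720 = 9.72 V.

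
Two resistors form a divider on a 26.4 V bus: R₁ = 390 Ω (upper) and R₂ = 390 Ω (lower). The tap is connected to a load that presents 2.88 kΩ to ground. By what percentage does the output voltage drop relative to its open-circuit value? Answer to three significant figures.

6.34 %

The divider's output (Thévenin) resistance is R₁‖R₂ = 195.0 Ω.
Fractional drop under load = R_th/(R_th + R_L) = 195.0 / (195.0 + 2880) = 0.06341.
So the output falls by 6.34 %.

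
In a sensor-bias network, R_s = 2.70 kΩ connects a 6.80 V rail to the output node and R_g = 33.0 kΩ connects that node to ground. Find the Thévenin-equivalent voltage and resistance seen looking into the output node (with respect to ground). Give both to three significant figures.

V_th = 6.29 V, R_th = 2.50 kΩ

V_th is the open-circuit tap voltage: 6.80 × 33.0/(2.70 + 33.0) = 6.29 V.
With the supply zeroed, R_s and R_g appear in parallel from the tap: R_th = R_s‖R_g = (2.70 × 33.0)/35.70 = 2.50 kΩ.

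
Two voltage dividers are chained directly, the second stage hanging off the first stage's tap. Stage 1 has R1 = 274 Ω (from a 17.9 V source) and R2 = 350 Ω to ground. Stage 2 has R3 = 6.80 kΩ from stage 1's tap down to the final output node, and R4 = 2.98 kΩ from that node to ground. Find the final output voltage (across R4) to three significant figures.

V_out ≈ 3.01 V

Stage 2 presents R3+R4 = 9780 Ω as a load on stage 1's tap.
Stage 1's lower leg becomes R2‖(R3+R4) = 337.9 Ω, so V_mid = 17.9 × 337.9/611.9 = 9.885 V.
Stage 2 is itself unloaded: V_out = V_mid × R4/(R3+R4) = 9.885 × 2980/9780 = 3.01 V.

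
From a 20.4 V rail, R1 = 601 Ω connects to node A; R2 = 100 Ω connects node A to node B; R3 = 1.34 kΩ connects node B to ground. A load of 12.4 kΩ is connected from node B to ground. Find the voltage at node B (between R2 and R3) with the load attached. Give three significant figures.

At node B, R3 is in parallel with the load: R3‖R_L = 1209 Ω.
Below node A the resistance is R2 + (R3‖R_L) = 1309 Ω, so V_A = 20.4 × 1309/1910 = 13.98 V.
Then V_B = V_A × (R3‖R_L)/(R2 + R3‖R_L) = 13.98 × 1209/1309 = 12.9 V.

V ≈ 12.9 V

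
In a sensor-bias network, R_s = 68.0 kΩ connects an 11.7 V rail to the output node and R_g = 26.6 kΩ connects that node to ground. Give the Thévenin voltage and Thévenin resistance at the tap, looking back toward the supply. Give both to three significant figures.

V_th is the open-circuit tap voltage: 11.7 × 26.6/(68.0 + 26.6) = 3.29 V.
With the supply zeroed, R_s and R_g appear in parallel from the tap: R_th = R_s‖R_g = (68.0 × 26.6)/94.60 = 19.1 kΩ.

V_th = 3.29 V, R_th = 19.1 kΩ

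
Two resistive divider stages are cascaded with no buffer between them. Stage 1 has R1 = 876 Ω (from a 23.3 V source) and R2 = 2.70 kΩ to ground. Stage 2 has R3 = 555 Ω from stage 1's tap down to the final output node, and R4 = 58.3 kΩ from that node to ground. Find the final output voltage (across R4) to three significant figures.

Stage 2 presents R3+R4 = 58860 Ω as a load on stage 1's tap.
Stage 1's lower leg becomes R2‖(R3+R4) = 2582 Ω, so V_mid = 23.3 × 2582/3458 = 17.40 V.
Stage 2 is itself unloaded: V_out = V_mid × R4/(R3+R4) = 17.40 × 58300/58860 = 17.2 V.

V_out ≈ 17.2 V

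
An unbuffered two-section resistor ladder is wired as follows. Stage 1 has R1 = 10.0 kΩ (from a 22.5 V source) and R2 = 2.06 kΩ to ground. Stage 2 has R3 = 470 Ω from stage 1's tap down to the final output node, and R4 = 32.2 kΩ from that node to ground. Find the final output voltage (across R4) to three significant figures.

Stage 2 presents R3+R4 = 32670 Ω as a load on stage 1's tap.
Stage 1's lower leg becomes R2‖(R3+R4) = 1938 Ω, so V_mid = 22.5 × 1938/11940 = 3.652 V.
Stage 2 is itself unloaded: V_out = V_mid × R4/(R3+R4) = 3.652 × 32200/32670 = 3.60 V.

V_out ≈ 3.60 V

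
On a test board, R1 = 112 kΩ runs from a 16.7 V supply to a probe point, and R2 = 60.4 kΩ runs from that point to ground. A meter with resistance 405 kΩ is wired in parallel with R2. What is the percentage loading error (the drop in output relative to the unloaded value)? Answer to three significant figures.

8.83 %

Unloaded V = 16.7 × 60.4/172.4 = 5.8508 V.
Loaded: R2‖R_L = 52.56 kΩ, giving V = 16.7 × 52.56/164.6 = 5.3340 V.
Drop = (5.8508 − 5.3340) / 5.8508 = 8.83 %.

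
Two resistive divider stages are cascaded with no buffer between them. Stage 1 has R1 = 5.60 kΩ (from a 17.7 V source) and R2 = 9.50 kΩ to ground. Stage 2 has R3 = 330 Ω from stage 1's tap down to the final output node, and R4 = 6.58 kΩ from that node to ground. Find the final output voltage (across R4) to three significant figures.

Stage 2 presents R3+R4 = 6910 Ω as a load on stage 1's tap.
Stage 1's lower leg becomes R2‖(R3+R4) = 4000 Ω, so V_mid = 17.7 × 4000/9600 = 7.375 V.
Stage 2 is itself unloaded: V_out = V_mid × R4/(R3+R4) = 7.375 × 6580/6910 = 7.02 V.

V_out ≈ 7.02 V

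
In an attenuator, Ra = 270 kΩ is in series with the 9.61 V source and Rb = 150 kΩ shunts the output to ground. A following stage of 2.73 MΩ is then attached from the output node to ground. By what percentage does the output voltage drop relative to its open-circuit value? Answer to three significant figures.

The divider's output (Thévenin) resistance is Ra‖Rb = 96.43 kΩ.
Fractional drop under load = R_th/(R_th + R_L) = 96.43 / (96.43 + 2730) = 0.03412.
So the output falls by 3.41 %.

3.41 %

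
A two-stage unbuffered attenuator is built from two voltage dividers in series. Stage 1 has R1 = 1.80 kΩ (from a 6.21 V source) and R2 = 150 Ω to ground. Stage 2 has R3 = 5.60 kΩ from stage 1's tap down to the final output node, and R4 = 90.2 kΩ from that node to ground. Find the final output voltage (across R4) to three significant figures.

Stage 2 presents R3+R4 = 95800 Ω as a load on stage 1's tap.
Stage 1's lower leg becomes R2‖(R3+R4) = 149.8 Ω, so V_mid = 6.21 × 149.8/1950 = 0.4770 V.
Stage 2 is itself unloaded: V_out = V_mid × R4/(R3+R4) = 0.4770 × 90200/95800 = 0.449 V.

V_out ≈ 0.449 V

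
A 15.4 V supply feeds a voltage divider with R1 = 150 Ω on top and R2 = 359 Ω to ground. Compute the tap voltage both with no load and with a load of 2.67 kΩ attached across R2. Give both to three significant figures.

Unloaded: 10.9 V; loaded: 10.4 V

Open-circuit: V = 15.4 × 359/(150 + 359) = 10.9 V.
With the load, R2 becomes R2‖R_L = 316.5 Ω, so V = 15.4 × 316.5/466.5 = 10.4 V.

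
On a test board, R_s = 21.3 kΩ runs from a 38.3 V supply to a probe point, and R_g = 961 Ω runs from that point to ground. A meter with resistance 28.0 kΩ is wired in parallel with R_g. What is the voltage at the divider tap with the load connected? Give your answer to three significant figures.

The load sits in parallel with R_g: R_g‖R_L = (961 × 28000) / (961 + 28000) = 929.1 Ω.
V_out = 38.3 × 929.1 / (21300 + 929.1) = 38.3 × 929.1/22230 = 1.60 V.

V_out ≈ 1.60 V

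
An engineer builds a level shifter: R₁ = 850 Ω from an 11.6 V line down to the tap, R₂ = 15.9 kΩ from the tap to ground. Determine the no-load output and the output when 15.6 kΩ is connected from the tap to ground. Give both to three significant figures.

Unloaded: 11.0 V; loaded: 10.5 V

Open-circuit: V = 11.6 × 15900/(850 + 15900) = 11.0 V.
With the load, R₂ becomes R₂‖R_L = 7874 Ω, so V = 11.6 × 7874/8724 = 10.5 V.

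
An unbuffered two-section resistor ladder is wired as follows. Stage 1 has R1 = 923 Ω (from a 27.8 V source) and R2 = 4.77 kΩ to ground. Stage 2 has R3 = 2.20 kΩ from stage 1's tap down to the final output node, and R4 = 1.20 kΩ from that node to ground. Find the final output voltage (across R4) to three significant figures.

Stage 2 presents R3+R4 = 3400 Ω as a load on stage 1's tap.
Stage 1's lower leg becomes R2‖(R3+R4) = 1985 Ω, so V_mid = 27.8 × 1985/2908 = 18.98 V.
Stage 2 is itself unloaded: V_out = V_mid × R4/(R3+R4) = 18.98 × 1200/3400 = 6.70 V.

V_out ≈ 6.70 V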